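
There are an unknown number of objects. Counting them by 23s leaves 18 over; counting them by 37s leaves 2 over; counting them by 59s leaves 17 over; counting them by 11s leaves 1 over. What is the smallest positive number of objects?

The moduli are pairwise coprime; M = 23·37·59·11 = 552299.
M/23 = 24013; 24013 ≡ 1 (mod 23), inverse 1.
M/37 = 14927; 14927 ≡ 16 (mod 37); 16·7 ≡ 1, so inverse 7.
M/59 = 9361; 9361 ≡ 39 (mod 59); 39·56 ≡ 1, so inverse 56.
M/11 = 50209; 50209 ≡ 5 (mod 11); 5·9 ≡ 1, so inverse 9.
N ≡ 18·24013·1 + 2·14927·7 + 17·9361·56 + 1·50209·9 = 10004765.
10004765 mod 552299 = 63383.

63383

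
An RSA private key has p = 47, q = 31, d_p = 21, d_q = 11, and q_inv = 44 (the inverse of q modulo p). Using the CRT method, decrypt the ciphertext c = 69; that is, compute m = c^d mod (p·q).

950

m₁ = c^(d_p) mod p: c ≡ 22 (mod 47), and 22^21 mod 47 = 10.
m₂ = c^(d_q) mod q: c ≡ 7 (mod 31), and 7^11 mod 31 = 20.
h = q_inv·(m₁ − m₂) mod p = 44·(10 − 20) mod 47 = 30.
m = m₂ + h·q = 20 + 30·31 = 950.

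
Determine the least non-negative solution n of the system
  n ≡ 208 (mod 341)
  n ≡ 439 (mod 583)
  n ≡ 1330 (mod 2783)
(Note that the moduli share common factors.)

1531980

Combine the congruences pairwise.
gcd(341, 583) = 11 and 11 | (439 − 208), so the pair is consistent; merging gives n ≡ 13848 (mod 18073), where 18073 = lcm(341, 583).
gcd(18073, 2783) = 11 and 11 | (1330 − 13848), so the pair is consistent; merging gives n ≡ 1531980 (mod 4572469), where 4572469 = lcm(18073, 2783).
The solution is unique modulo lcm(341, 583, 2783) = 4572469.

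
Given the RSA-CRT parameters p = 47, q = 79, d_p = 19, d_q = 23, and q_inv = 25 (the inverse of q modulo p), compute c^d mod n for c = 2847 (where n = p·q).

m₁ = c^(d_p) mod p: c ≡ 27 (mod 47), and 27^19 mod 47 = 4.
m₂ = c^(d_q) mod q: c ≡ 3 (mod 79), and 3^23 mod 79 = 74.
h = q_inv·(m₁ − m₂) mod p = 25·(4 − 74) mod 47 = 36.
m = m₂ + h·q = 74 + 36·79 = 2918.

2918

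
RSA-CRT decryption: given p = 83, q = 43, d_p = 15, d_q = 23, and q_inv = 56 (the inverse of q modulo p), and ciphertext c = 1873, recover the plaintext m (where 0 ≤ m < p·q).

2339

m₁ = c^(d_p) mod p: c ≡ 47 (mod 83), and 47^15 mod 83 = 15.
m₂ = c^(d_q) mod q: c ≡ 24 (mod 43), and 24^23 mod 43 = 17.
h = q_inv·(m₁ − m₂) mod p = 56·(15 − 17) mod 83 = 54.
m = m₂ + h·q = 17 + 54·43 = 2339.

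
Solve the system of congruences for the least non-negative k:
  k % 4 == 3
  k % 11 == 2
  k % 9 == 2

299

The moduli are pairwise coprime; N = 4·11·9 = 396.
N/4 = 99; 99 ≡ 3 (mod 4); 3·3 ≡ 1, so inverse 3.
N/11 = 36; 36 ≡ 3 (mod 11); 3·4 ≡ 1, so inverse 4.
N/9 = 44; 44 ≡ 8 (mod 9); 8·8 ≡ 1, so inverse 8.
k ≡ 3·99·3 + 2·36·4 + 2·44·8 = 1883.
1883 mod 396 = 299.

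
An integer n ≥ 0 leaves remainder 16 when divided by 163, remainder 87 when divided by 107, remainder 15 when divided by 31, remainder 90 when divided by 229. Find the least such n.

112949073

The moduli are pairwise coprime; M = 163·107·31·229 = 123813659.
M/163 = 759593; 759593 ≡ 13 (mod 163); 13·138 ≡ 1, so inverse 138.
M/107 = 1157137; 1157137 ≡ 39 (mod 107); 39·11 ≡ 1, so inverse 11.
M/31 = 3993989; 3993989 ≡ 11 (mod 31); 11·17 ≡ 1, so inverse 17.
M/229 = 540671; 540671 ≡ 2 (mod 229); 2·115 ≡ 1, so inverse 115.
n ≡ 16·759593·138 + 87·1157137·11 + 15·3993989·17 + 90·540671·115 = 9398973498.
9398973498 mod 123813659 = 112949073.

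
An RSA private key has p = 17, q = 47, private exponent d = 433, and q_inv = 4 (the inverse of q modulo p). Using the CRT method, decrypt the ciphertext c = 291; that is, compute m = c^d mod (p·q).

d_p = d mod (p−1) = 433 mod 16 = 1; d_q = d mod (q−1) = 19.
m₁ = c^(d_p) mod p: c ≡ 2 (mod 17), and 2^1 mod 17 = 2.
m₂ = c^(d_q) mod q: c ≡ 9 (mod 47), and 9^19 mod 47 = 42.
h = q_inv·(m₁ − m₂) mod p = 4·(2 − 42) mod 17 = 10.
m = m₂ + h·q = 42 + 10·47 = 512.

512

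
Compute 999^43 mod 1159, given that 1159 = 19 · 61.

Mod 19: 999 ≡ 11; by Fermat, exponent reduces to 43 mod 18 = 7; 11^7 ≡ 11 (mod 19).
Mod 61: 999 ≡ 23; 23^43 ≡ 28 (mod 61).
Combine by CRT: x ≡ 11 (mod 19), x ≡ 28 (mod 61) ⇒ x ≡ 638 (mod 1159).

638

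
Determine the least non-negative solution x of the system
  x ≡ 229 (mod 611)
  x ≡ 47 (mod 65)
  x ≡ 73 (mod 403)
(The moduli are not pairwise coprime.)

gcd(611, 65) = 13 and 13 | (47 − 229), so the pair is consistent; merging gives x ≡ 2062 (mod 3055), where 3055 = lcm(611, 65).
gcd(3055, 403) = 13 and 13 | (73 − 2062), so the pair is consistent; merging gives x ≡ 23447 (mod 94705), where 94705 = lcm(3055, 403).
The solution is unique modulo lcm(611, 65, 403) = 94705.

23447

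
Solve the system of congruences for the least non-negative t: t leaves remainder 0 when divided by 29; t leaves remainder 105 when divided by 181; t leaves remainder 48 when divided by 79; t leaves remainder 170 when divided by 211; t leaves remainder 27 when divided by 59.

4738936313

From t ≡ 0 (mod 29) write t = 0 + 29s. Substituting into t ≡ 105 (mod 181) gives 29s ≡ 105 (mod 181), and since 29⁻¹ ≡ 25 (mod 181), s ≡ 91. Hence t ≡ 0 + 29·91 = 2639 (mod 5249).
From t ≡ 2639 (mod 5249) write t = 2639 + 5249s. Substituting into t ≡ 48 (mod 79) gives 5249s ≡ 16 (mod 79), and since 35⁻¹ ≡ 70 (mod 79), s ≡ 14. Hence t ≡ 2639 + 5249·14 = 76125 (mod 414671).
From t ≡ 76125 (mod 414671) write t = 76125 + 414671s. Substituting into t ≡ 170 (mod 211) gives 414671s ≡ 5 (mod 211), and since 56⁻¹ ≡ 49 (mod 211), s ≡ 34. Hence t ≡ 76125 + 414671·34 = 14174939 (mod 87495581).
From t ≡ 14174939 (mod 87495581) write t = 14174939 + 87495581s. Substituting into t ≡ 27 (mod 59) gives 87495581s ≡ 15 (mod 59), and since 56⁻¹ ≡ 39 (mod 59), s ≡ 54. Hence t ≡ 14174939 + 87495581·54 = 4738936313 (mod 5162239279).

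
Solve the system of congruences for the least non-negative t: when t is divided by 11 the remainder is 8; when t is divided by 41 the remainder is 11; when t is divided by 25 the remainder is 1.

10876

The moduli are pairwise coprime; N = 11·41·25 = 11275.
N/11 = 1025; 1025 ≡ 2 (mod 11); 2·6 ≡ 1, so inverse 6.
N/41 = 275; 275 ≡ 29 (mod 41); 29·17 ≡ 1, so inverse 17.
N/25 = 451; 451 ≡ 1 (mod 25), inverse 1.
t ≡ 8·1025·6 + 11·275·17 + 1·451·1 = 101076.
101076 mod 11275 = 10876.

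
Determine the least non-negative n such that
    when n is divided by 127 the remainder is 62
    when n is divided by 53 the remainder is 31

6285

From n ≡ 62 (mod 127) write n = 62 + 127t. Substituting into n ≡ 31 (mod 53) gives 127t ≡ 22 (mod 53), and since 21⁻¹ ≡ 48 (mod 53), t ≡ 49. Hence n ≡ 62 + 127·49 = 6285 (mod 6731).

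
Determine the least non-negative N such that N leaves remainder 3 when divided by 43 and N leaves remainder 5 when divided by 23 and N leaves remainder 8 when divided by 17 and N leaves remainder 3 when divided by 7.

76457

The moduli are pairwise coprime; M = 43·23·17·7 = 117691.
M/43 = 2737; 2737 ≡ 28 (mod 43); 28·20 ≡ 1, so inverse 20.
M/23 = 5117; 5117 ≡ 11 (mod 23); 11·21 ≡ 1, so inverse 21.
M/17 = 6923; 6923 ≡ 4 (mod 17); 4·13 ≡ 1, so inverse 13.
M/7 = 16813; 16813 ≡ 6 (mod 7); 6·6 ≡ 1, so inverse 6.
N ≡ 3·2737·20 + 5·5117·21 + 8·6923·13 + 3·16813·6 = 1724131.
1724131 mod 117691 = 76457.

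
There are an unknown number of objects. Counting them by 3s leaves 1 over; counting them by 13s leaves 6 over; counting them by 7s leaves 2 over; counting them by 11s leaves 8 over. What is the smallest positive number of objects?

877

From N ≡ 1 (mod 3) write N = 1 + 3t. Substituting into N ≡ 6 (mod 13) gives 3t ≡ 5 (mod 13), and since 3⁻¹ ≡ 9 (mod 13), t ≡ 6. Hence N ≡ 1 + 3·6 = 19 (mod 39).
From N ≡ 19 (mod 39) write N = 19 + 39t. Substituting into N ≡ 2 (mod 7) gives 39t ≡ 4 (mod 7), and since 4⁻¹ ≡ 2 (mod 7), t ≡ 1. Hence N ≡ 19 + 39·1 = 58 (mod 273).
From N ≡ 58 (mod 273) write N = 58 + 273t. Substituting into N ≡ 8 (mod 11) gives 273t ≡ 5 (mod 11), and since 9⁻¹ ≡ 5 (mod 11), t ≡ 3. Hence N ≡ 58 + 273·3 = 877 (mod 3003).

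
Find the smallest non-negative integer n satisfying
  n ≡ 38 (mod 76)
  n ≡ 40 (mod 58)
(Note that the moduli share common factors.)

1026

gcd(76, 58) = 2 and 2 | (40 − 38), so the pair is consistent; merging gives n ≡ 1026 (mod 2204), where 2204 = lcm(76, 58).
The solution is unique modulo lcm(76, 58) = 2204.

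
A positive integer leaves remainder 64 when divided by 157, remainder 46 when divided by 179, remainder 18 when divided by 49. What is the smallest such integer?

From x ≡ 64 (mod 157) write x = 64 + 157t. Substituting into x ≡ 46 (mod 179) gives 157t ≡ 161 (mod 179), and since 157⁻¹ ≡ 122 (mod 179), t ≡ 131. Hence x ≡ 64 + 157·131 = 20631 (mod 28103).
From x ≡ 20631 (mod 28103) write x = 20631 + 28103t. Substituting into x ≡ 18 (mod 49) gives 28103t ≡ 16 (mod 49), and since 26⁻¹ ≡ 17 (mod 49), t ≡ 27. Hence x ≡ 20631 + 28103·27 = 779412 (mod 1377047).

779412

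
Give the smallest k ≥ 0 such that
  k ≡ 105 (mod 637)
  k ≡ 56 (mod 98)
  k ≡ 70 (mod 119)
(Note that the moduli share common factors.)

gcd(637, 98) = 49 and 49 | (56 − 105), so the pair is consistent; merging gives k ≡ 742 (mod 1274), where 1274 = lcm(637, 98).
gcd(1274, 119) = 7 and 7 | (70 − 742), so the pair is consistent; merging gives k ≡ 12208 (mod 21658), where 21658 = lcm(1274, 119).
The solution is unique modulo lcm(637, 98, 119) = 21658.

12208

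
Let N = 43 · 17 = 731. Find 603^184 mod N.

1

Mod 43: 603 ≡ 1; by Fermat, exponent reduces to 184 mod 42 = 16; 1^16 ≡ 1 (mod 43).
Mod 17: 603 ≡ 8; by Fermat, exponent reduces to 184 mod 16 = 8; 8^8 ≡ 1 (mod 17).
Combine by CRT: x ≡ 1 (mod 43), x ≡ 1 (mod 17) ⇒ x ≡ 1 (mod 731).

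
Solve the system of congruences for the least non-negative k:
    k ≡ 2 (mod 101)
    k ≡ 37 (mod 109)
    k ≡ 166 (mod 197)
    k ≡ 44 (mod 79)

80991397

From k ≡ 2 (mod 101) write k = 2 + 101t. Substituting into k ≡ 37 (mod 109) gives 101t ≡ 35 (mod 109), and since 101⁻¹ ≡ 68 (mod 109), t ≡ 91. Hence k ≡ 2 + 101·91 = 9193 (mod 11009).
From k ≡ 9193 (mod 11009) write k = 9193 + 11009t. Substituting into k ≡ 166 (mod 197) gives 11009t ≡ 35 (mod 197), and since 174⁻¹ ≡ 137 (mod 197), t ≡ 67. Hence k ≡ 9193 + 11009·67 = 746796 (mod 2168773).
From k ≡ 746796 (mod 2168773) write k = 746796 + 2168773t. Substituting into k ≡ 44 (mod 79) gives 2168773t ≡ 35 (mod 79), and since 65⁻¹ ≡ 62 (mod 79), t ≡ 37. Hence k ≡ 746796 + 2168773·37 = 80991397 (mod 171333067).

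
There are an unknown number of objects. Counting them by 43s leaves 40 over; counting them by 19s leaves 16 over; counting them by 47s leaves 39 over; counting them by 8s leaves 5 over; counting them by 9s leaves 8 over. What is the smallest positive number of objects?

The moduli are pairwise coprime; M = 43·19·47·8·9 = 2764728.
M/43 = 64296; 64296 ≡ 11 (mod 43); 11·4 ≡ 1, so inverse 4.
M/19 = 145512; 145512 ≡ 10 (mod 19); 10·2 ≡ 1, so inverse 2.
M/47 = 58824; 58824 ≡ 27 (mod 47); 27·7 ≡ 1, so inverse 7.
M/8 = 345591; 345591 ≡ 7 (mod 8); 7·7 ≡ 1, so inverse 7.
M/9 = 307192; 307192 ≡ 4 (mod 9); 4·7 ≡ 1, so inverse 7.
N ≡ 40·64296·4 + 16·145512·2 + 39·58824·7 + 5·345591·7 + 8·307192·7 = 60301133.
60301133 mod 2764728 = 2241845.

2241845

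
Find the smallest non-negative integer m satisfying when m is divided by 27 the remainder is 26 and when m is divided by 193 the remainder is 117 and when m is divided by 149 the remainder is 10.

The moduli are pairwise coprime; N = 27·193·149 = 776439.
N/27 = 28757; 28757 ≡ 2 (mod 27); 2·14 ≡ 1, so inverse 14.
N/193 = 4023; 4023 ≡ 163 (mod 193); 163·45 ≡ 1, so inverse 45.
N/149 = 5211; 5211 ≡ 145 (mod 149); 145·37 ≡ 1, so inverse 37.
m ≡ 26·28757·14 + 117·4023·45 + 10·5211·37 = 33576713.
33576713 mod 776439 = 189836.

189836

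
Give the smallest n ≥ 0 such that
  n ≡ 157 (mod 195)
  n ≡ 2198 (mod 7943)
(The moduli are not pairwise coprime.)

105457

gcd(195, 7943) = 13 and 13 | (2198 − 157), so the pair is consistent; merging gives n ≡ 105457 (mod 119145), where 119145 = lcm(195, 7943).
The solution is unique modulo lcm(195, 7943) = 119145.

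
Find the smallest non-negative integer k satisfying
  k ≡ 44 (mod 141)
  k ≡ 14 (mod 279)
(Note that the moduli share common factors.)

gcd(141, 279) = 3 and 3 | (14 − 44), so the pair is consistent; merging gives k ≡ 10337 (mod 13113), where 13113 = lcm(141, 279).
The solution is unique modulo lcm(141, 279) = 13113.

10337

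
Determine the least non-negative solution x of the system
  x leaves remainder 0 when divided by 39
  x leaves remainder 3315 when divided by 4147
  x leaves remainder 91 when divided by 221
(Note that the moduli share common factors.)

gcd(39, 4147) = 13 and 13 | (3315 − 0), so the pair is consistent; merging gives x ≡ 3315 (mod 12441), where 12441 = lcm(39, 4147).
gcd(12441, 221) = 13 and 13 | (91 − 3315), so the pair is consistent; merging gives x ≡ 189930 (mod 211497), where 211497 = lcm(12441, 221).
The solution is unique modulo lcm(39, 4147, 221) = 211497.

189930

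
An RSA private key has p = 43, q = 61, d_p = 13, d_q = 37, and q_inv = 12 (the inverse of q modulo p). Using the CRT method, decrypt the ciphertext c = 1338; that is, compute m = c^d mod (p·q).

m₁ = c^(d_p) mod p: c ≡ 5 (mod 43), and 5^13 mod 43 = 33.
m₂ = c^(d_q) mod q: c ≡ 57 (mod 61), and 57^37 mod 61 = 25.
h = q_inv·(m₁ − m₂) mod p = 12·(33 − 25) mod 43 = 10.
m = m₂ + h·q = 25 + 10·61 = 635.

635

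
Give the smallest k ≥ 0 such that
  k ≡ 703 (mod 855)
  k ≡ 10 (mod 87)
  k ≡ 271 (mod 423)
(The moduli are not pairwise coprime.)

441883

Combine the congruences pairwise.
gcd(855, 87) = 3 and 3 | (10 − 703), so the pair is consistent; merging gives k ≡ 20368 (mod 24795), where 24795 = lcm(855, 87).
gcd(24795, 423) = 9 and 9 | (271 − 20368), so the pair is consistent; merging gives k ≡ 441883 (mod 1165365), where 1165365 = lcm(24795, 423).
The solution is unique modulo lcm(855, 87, 423) = 1165365.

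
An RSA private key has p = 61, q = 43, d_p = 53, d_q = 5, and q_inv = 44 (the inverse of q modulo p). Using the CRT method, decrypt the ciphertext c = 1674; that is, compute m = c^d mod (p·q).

1993

m₁ = c^(d_p) mod p: c ≡ 27 (mod 61), and 27^53 mod 61 = 41.
m₂ = c^(d_q) mod q: c ≡ 40 (mod 43), and 40^5 mod 43 = 15.
h = q_inv·(m₁ − m₂) mod p = 44·(41 − 15) mod 61 = 46.
m = m₂ + h·q = 15 + 46·43 = 1993.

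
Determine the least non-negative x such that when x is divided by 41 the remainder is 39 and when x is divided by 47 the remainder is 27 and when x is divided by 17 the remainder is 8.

2048

Combine the congruences pairwise.
From x ≡ 39 (mod 41) write x = 39 + 41t. Substituting into x ≡ 27 (mod 47) gives 41t ≡ 35 (mod 47), and since 41⁻¹ ≡ 39 (mod 47), t ≡ 2. Hence x ≡ 39 + 41·2 = 121 (mod 1927).
From x ≡ 121 (mod 1927) write x = 121 + 1927t. Substituting into x ≡ 8 (mod 17) gives 1927t ≡ 6 (mod 17), and since 6⁻¹ ≡ 3 (mod 17), t ≡ 1. Hence x ≡ 121 + 1927·1 = 2048 (mod 32759).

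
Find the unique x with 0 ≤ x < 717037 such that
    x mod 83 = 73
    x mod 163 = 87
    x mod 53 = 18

172215

From x ≡ 73 (mod 83) write x = 73 + 83t. Substituting into x ≡ 87 (mod 163) gives 83t ≡ 14 (mod 163), and since 83⁻¹ ≡ 55 (mod 163), t ≡ 118. Hence x ≡ 73 + 83·118 = 9867 (mod 13529).
From x ≡ 9867 (mod 13529) write x = 9867 + 13529t. Substituting into x ≡ 18 (mod 53) gives 13529t ≡ 9 (mod 53), and since 14⁻¹ ≡ 19 (mod 53), t ≡ 12. Hence x ≡ 9867 + 13529·12 = 172215 (mod 717037).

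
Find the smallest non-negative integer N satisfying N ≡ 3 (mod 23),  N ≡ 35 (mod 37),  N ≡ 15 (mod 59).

44324

The moduli are pairwise coprime; M = 23·37·59 = 50209.
M/23 = 2183; 2183 ≡ 21 (mod 23); 21·11 ≡ 1, so inverse 11.
M/37 = 1357; 1357 ≡ 25 (mod 37); 25·3 ≡ 1, so inverse 3.
M/59 = 851; 851 ≡ 25 (mod 59); 25·26 ≡ 1, so inverse 26.
N ≡ 3·2183·11 + 35·1357·3 + 15·851·26 = 546414.
546414 mod 50209 = 44324.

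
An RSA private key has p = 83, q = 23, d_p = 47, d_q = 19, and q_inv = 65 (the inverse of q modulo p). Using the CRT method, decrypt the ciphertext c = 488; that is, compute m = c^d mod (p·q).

1893

m₁ = c^(d_p) mod p: c ≡ 73 (mod 83), and 73^47 mod 83 = 67.
m₂ = c^(d_q) mod q: c ≡ 5 (mod 23), and 5^19 mod 23 = 7.
h = q_inv·(m₁ − m₂) mod p = 65·(67 − 7) mod 83 = 82.
m = m₂ + h·q = 7 + 82·23 = 1893.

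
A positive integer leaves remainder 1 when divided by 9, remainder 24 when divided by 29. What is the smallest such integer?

Combine the congruences pairwise.
From x ≡ 1 (mod 9) write x = 1 + 9t. Substituting into x ≡ 24 (mod 29) gives 9t ≡ 23 (mod 29), and since 9⁻¹ ≡ 13 (mod 29), t ≡ 9. Hence x ≡ 1 + 9·9 = 82 (mod 261).

82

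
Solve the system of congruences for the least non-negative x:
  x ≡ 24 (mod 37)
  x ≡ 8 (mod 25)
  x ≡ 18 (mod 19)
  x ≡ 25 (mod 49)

Combine the congruences pairwise.
From x ≡ 24 (mod 37) write x = 24 + 37t. Substituting into x ≡ 8 (mod 25) gives 37t ≡ 9 (mod 25), and since 12⁻¹ ≡ 23 (mod 25), t ≡ 7. Hence x ≡ 24 + 37·7 = 283 (mod 925).
From x ≡ 283 (mod 925) write x = 283 + 925t. Substituting into x ≡ 18 (mod 19) gives 925t ≡ 1 (mod 19), and since 13⁻¹ ≡ 3 (mod 19), t ≡ 3. Hence x ≡ 283 + 925·3 = 3058 (mod 17575).
From x ≡ 3058 (mod 17575) write x = 3058 + 17575t. Substituting into x ≡ 25 (mod 49) gives 17575t ≡ 5 (mod 49), and since 33⁻¹ ≡ 3 (mod 49), t ≡ 15. Hence x ≡ 3058 + 17575·15 = 266683 (mod 861175).

266683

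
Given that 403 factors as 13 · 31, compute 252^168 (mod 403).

Mod 13: 252 ≡ 5; since 12 | 168, by Fermat 5^168 ≡ 1 (mod 13).
Mod 31: 252 ≡ 4; by Fermat, exponent reduces to 168 mod 30 = 18; 4^18 ≡ 2 (mod 31).
Combine by CRT: x ≡ 1 (mod 13), x ≡ 2 (mod 31) ⇒ x ≡ 157 (mod 403).

157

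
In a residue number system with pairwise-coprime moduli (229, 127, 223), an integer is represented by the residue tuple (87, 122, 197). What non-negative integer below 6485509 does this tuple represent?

The moduli are pairwise coprime; N = 229·127·223 = 6485509.
N/229 = 28321; 28321 ≡ 154 (mod 229); 154·58 ≡ 1, so inverse 58.
N/127 = 51067; 51067 ≡ 13 (mod 127); 13·88 ≡ 1, so inverse 88.
N/223 = 29083; 29083 ≡ 93 (mod 223); 93·12 ≡ 1, so inverse 12.
x ≡ 87·28321·58 + 122·51067·88 + 197·29083·12 = 759915290.
759915290 mod 6485509 = 1110737.

1110737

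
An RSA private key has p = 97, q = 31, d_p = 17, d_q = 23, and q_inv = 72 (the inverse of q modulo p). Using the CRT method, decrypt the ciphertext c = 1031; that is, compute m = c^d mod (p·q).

m₁ = c^(d_p) mod p: c ≡ 61 (mod 97), and 61^17 mod 97 = 35.
m₂ = c^(d_q) mod q: c ≡ 8 (mod 31), and 8^23 mod 31 = 16.
h = q_inv·(m₁ − m₂) mod p = 72·(35 − 16) mod 97 = 10.
m = m₂ + h·q = 16 + 10·31 = 326.

326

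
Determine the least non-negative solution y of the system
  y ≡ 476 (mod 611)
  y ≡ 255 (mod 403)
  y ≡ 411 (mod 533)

gcd(611, 403) = 13 and 13 | (255 − 476), so the pair is consistent; merging gives y ≡ 17584 (mod 18941), where 18941 = lcm(611, 403).
gcd(18941, 533) = 13 and 13 | (411 − 17584), so the pair is consistent; merging gives y ≡ 680519 (mod 776581), where 776581 = lcm(18941, 533).
The solution is unique modulo lcm(611, 403, 533) = 776581.

680519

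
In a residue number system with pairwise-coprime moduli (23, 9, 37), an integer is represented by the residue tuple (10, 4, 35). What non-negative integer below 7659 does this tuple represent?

From x ≡ 10 (mod 23) write x = 10 + 23t. Substituting into x ≡ 4 (mod 9) gives 23t ≡ 3 (mod 9), and since 5⁻¹ ≡ 2 (mod 9), t ≡ 6. Hence x ≡ 10 + 23·6 = 148 (mod 207).
From x ≡ 148 (mod 207) write x = 148 + 207t. Substituting into x ≡ 35 (mod 37) gives 207t ≡ 35 (mod 37), and since 22⁻¹ ≡ 32 (mod 37), t ≡ 10. Hence x ≡ 148 + 207·10 = 2218 (mod 7659).

2218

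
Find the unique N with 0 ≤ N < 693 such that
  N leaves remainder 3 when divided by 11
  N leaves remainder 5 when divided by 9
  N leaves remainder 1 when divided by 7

113

The moduli are pairwise coprime; M = 11·9·7 = 693.
M/11 = 63; 63 ≡ 8 (mod 11); 8·7 ≡ 1, so inverse 7.
M/9 = 77; 77 ≡ 5 (mod 9); 5·2 ≡ 1, so inverse 2.
M/7 = 99; 99 ≡ 1 (mod 7), inverse 1.
N ≡ 3·63·7 + 5·77·2 + 1·99·1 = 2192.
2192 mod 693 = 113.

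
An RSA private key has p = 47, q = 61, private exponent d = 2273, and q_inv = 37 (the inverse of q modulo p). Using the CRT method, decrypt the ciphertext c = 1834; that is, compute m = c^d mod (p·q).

d_p = d mod (p−1) = 2273 mod 46 = 19; d_q = d mod (q−1) = 53.
m₁ = c^(d_p) mod p: c ≡ 1 (mod 47), and 1^19 mod 47 = 1.
m₂ = c^(d_q) mod q: c ≡ 4 (mod 61), and 4^53 mod 61 = 39.
h = q_inv·(m₁ − m₂) mod p = 37·(1 − 39) mod 47 = 4.
m = m₂ + h·q = 39 + 4·61 = 283.

283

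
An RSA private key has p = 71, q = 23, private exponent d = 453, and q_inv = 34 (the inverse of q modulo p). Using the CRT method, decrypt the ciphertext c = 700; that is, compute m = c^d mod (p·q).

d_p = d mod (p−1) = 453 mod 70 = 33; d_q = d mod (q−1) = 13.
m₁ = c^(d_p) mod p: c ≡ 61 (mod 71), and 61^33 mod 71 = 22.
m₂ = c^(d_q) mod q: c ≡ 10 (mod 23), and 10^13 mod 23 = 15.
h = q_inv·(m₁ − m₂) mod p = 34·(22 − 15) mod 71 = 25.
m = m₂ + h·q = 15 + 25·23 = 590.

590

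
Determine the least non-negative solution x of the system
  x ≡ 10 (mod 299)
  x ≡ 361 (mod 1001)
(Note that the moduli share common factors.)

Combine the congruences pairwise.
gcd(299, 1001) = 13 and 13 | (361 − 10), so the pair is consistent; merging gives x ≡ 11372 (mod 23023), where 23023 = lcm(299, 1001).
The solution is unique modulo lcm(299, 1001) = 23023.

11372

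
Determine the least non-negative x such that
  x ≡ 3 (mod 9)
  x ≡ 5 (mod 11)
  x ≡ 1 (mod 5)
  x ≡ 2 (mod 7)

The moduli are pairwise coprime; N = 9·11·5·7 = 3465.
N/9 = 385; 385 ≡ 7 (mod 9); 7·4 ≡ 1, so inverse 4.
N/11 = 315; 315 ≡ 7 (mod 11); 7·8 ≡ 1, so inverse 8.
N/5 = 693; 693 ≡ 3 (mod 5); 3·2 ≡ 1, so inverse 2.
N/7 = 495; 495 ≡ 5 (mod 7); 5·3 ≡ 1, so inverse 3.
x ≡ 3·385·4 + 5·315·8 + 1·693·2 + 2·495·3 = 21576.
21576 mod 3465 = 786.

786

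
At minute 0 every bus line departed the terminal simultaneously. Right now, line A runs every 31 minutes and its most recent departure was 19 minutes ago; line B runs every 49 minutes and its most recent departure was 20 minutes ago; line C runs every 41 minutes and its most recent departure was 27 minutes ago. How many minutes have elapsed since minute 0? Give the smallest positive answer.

26431

The moduli are pairwise coprime; N = 31·49·41 = 62279.
N/31 = 2009; 2009 ≡ 25 (mod 31); 25·5 ≡ 1, so inverse 5.
N/49 = 1271; 1271 ≡ 46 (mod 49); 46·16 ≡ 1, so inverse 16.
N/41 = 1519; 1519 ≡ 2 (mod 41); 2·21 ≡ 1, so inverse 21.
t ≡ 19·2009·5 + 20·1271·16 + 27·1519·21 = 1458848.
1458848 mod 62279 = 26431.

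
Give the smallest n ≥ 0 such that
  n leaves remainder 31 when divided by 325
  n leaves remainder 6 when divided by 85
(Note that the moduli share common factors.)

gcd(325, 85) = 5 and 5 | (6 − 31), so the pair is consistent; merging gives n ≡ 4256 (mod 5525), where 5525 = lcm(325, 85).
The solution is unique modulo lcm(325, 85) = 5525.

4256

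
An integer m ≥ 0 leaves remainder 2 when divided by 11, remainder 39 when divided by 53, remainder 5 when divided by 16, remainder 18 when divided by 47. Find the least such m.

314965

The moduli are pairwise coprime; N = 11·53·16·47 = 438416.
N/11 = 39856; 39856 ≡ 3 (mod 11); 3·4 ≡ 1, so inverse 4.
N/53 = 8272; 8272 ≡ 4 (mod 53); 4·40 ≡ 1, so inverse 40.
N/16 = 27401; 27401 ≡ 9 (mod 16); 9·9 ≡ 1, so inverse 9.
N/47 = 9328; 9328 ≡ 22 (mod 47); 22·15 ≡ 1, so inverse 15.
m ≡ 2·39856·4 + 39·8272·40 + 5·27401·9 + 18·9328·15 = 16974773.
16974773 mod 438416 = 314965.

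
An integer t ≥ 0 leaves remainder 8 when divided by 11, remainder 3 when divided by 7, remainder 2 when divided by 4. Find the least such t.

206

The moduli are pairwise coprime; N = 11·7·4 = 308.
N/11 = 28; 28 ≡ 6 (mod 11); 6·2 ≡ 1, so inverse 2.
N/7 = 44; 44 ≡ 2 (mod 7); 2·4 ≡ 1, so inverse 4.
N/4 = 77; 77 ≡ 1 (mod 4), inverse 1.
t ≡ 8·28·2 + 3·44·4 + 2·77·1 = 1130.
1130 mod 308 = 206.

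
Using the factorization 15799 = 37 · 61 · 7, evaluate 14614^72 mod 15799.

Mod 37: 14614 ≡ 36; since 36 | 72, by Fermat 36^72 ≡ 1 (mod 37).
Mod 61: 14614 ≡ 35; by Fermat, exponent reduces to 72 mod 60 = 12; 35^12 ≡ 9 (mod 61).
Mod 7: 14614 ≡ 5; since 6 | 72, by Fermat 5^72 ≡ 1 (mod 7).
Combine by CRT: x ≡ 1 (mod 37), x ≡ 9 (mod 61), x ≡ 1 (mod 7) ⇒ x ≡ 7512 (mod 15799).

7512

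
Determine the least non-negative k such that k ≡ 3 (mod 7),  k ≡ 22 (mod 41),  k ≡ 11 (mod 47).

9411

From k ≡ 3 (mod 7) write k = 3 + 7t. Substituting into k ≡ 22 (mod 41) gives 7t ≡ 19 (mod 41), and since 7⁻¹ ≡ 6 (mod 41), t ≡ 32. Hence k ≡ 3 + 7·32 = 227 (mod 287).
From k ≡ 227 (mod 287) write k = 227 + 287t. Substituting into k ≡ 11 (mod 47) gives 287t ≡ 19 (mod 47), and since 5⁻¹ ≡ 19 (mod 47), t ≡ 32. Hence k ≡ 227 + 287·32 = 9411 (mod 13489).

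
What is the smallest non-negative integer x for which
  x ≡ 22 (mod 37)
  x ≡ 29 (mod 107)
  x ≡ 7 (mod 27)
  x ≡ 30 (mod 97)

4356106

The moduli are pairwise coprime; N = 37·107·27·97 = 10368621.
N/37 = 280233; 280233 ≡ 32 (mod 37); 32·22 ≡ 1, so inverse 22.
N/107 = 96903; 96903 ≡ 68 (mod 107); 68·96 ≡ 1, so inverse 96.
N/27 = 384023; 384023 ≡ 2 (mod 27); 2·14 ≡ 1, so inverse 14.
N/97 = 106893; 106893 ≡ 96 (mod 97); 96·96 ≡ 1, so inverse 96.
x ≡ 22·280233·22 + 29·96903·96 + 7·384023·14 + 30·106893·96 = 750896818.
750896818 mod 10368621 = 4356106.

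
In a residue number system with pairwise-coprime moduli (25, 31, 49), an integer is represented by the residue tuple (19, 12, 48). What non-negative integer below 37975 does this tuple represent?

The moduli are pairwise coprime; N = 25·31·49 = 37975.
N/25 = 1519; 1519 ≡ 19 (mod 25); 19·4 ≡ 1, so inverse 4.
N/31 = 1225; 1225 ≡ 16 (mod 31); 16·2 ≡ 1, so inverse 2.
N/49 = 775; 775 ≡ 40 (mod 49); 40·38 ≡ 1, so inverse 38.
x ≡ 19·1519·4 + 12·1225·2 + 48·775·38 = 1558444.
1558444 mod 37975 = 1469.

1469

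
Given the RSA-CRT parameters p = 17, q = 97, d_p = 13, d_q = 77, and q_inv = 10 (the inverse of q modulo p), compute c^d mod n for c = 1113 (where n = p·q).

1386

m₁ = c^(d_p) mod p: c ≡ 8 (mod 17), and 8^13 mod 17 = 9.
m₂ = c^(d_q) mod q: c ≡ 46 (mod 97), and 46^77 mod 97 = 28.
h = q_inv·(m₁ − m₂) mod p = 10·(9 − 28) mod 17 = 14.
m = m₂ + h·q = 28 + 14·97 = 1386.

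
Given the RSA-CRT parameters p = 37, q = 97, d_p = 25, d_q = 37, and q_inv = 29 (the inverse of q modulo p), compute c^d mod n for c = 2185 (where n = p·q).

m₁ = c^(d_p) mod p: c ≡ 2 (mod 37), and 2^25 mod 37 = 20.
m₂ = c^(d_q) mod q: c ≡ 51 (mod 97), and 51^37 mod 97 = 34.
h = q_inv·(m₁ − m₂) mod p = 29·(20 − 34) mod 37 = 1.
m = m₂ + h·q = 34 + 1·97 = 131.

131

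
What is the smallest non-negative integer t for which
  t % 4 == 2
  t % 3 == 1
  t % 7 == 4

The moduli are pairwise coprime; N = 4·3·7 = 84.
N/4 = 21; 21 ≡ 1 (mod 4), inverse 1.
N/3 = 28; 28 ≡ 1 (mod 3), inverse 1.
N/7 = 12; 12 ≡ 5 (mod 7); 5·3 ≡ 1, so inverse 3.
t ≡ 2·21·1 + 1·28·1 + 4·12·3 = 214.
214 mod 84 = 46.

46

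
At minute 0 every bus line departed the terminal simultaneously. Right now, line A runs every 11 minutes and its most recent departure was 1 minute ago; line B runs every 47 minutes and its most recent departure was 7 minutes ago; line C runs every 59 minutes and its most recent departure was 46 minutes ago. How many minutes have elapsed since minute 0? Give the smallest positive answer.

10253

Combine the congruences pairwise.
From t ≡ 1 (mod 11) write t = 1 + 11s. Substituting into t ≡ 7 (mod 47) gives 11s ≡ 6 (mod 47), and since 11⁻¹ ≡ 30 (mod 47), s ≡ 39. Hence t ≡ 1 + 11·39 = 430 (mod 517).
From t ≡ 430 (mod 517) write t = 430 + 517s. Substituting into t ≡ 46 (mod 59) gives 517s ≡ 29 (mod 59), and since 45⁻¹ ≡ 21 (mod 59), s ≡ 19. Hence t ≡ 430 + 517·19 = 10253 (mod 30503).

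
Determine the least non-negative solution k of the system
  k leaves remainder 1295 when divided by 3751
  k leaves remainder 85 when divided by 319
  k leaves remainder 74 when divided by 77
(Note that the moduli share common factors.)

Combine the congruences pairwise.
gcd(3751, 319) = 11 and 11 | (85 − 1295), so the pair is consistent; merging gives k ≡ 91319 (mod 108779), where 108779 = lcm(3751, 319).
gcd(108779, 77) = 11 and 11 | (74 − 91319), so the pair is consistent; merging gives k ≡ 91319 (mod 761453), where 761453 = lcm(108779, 77).
The solution is unique modulo lcm(3751, 319, 77) = 761453.

91319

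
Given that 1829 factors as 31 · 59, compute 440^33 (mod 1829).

Mod 31: 440 ≡ 6; by Fermat, exponent reduces to 33 mod 30 = 3; 6^3 ≡ 30 (mod 31).
Mod 59: 440 ≡ 27; 27^33 ≡ 28 (mod 59).
Combine by CRT: x ≡ 30 (mod 31), x ≡ 28 (mod 59) ⇒ x ≡ 1208 (mod 1829).

1208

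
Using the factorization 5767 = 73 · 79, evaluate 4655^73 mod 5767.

Mod 73: 4655 ≡ 56; by Fermat, exponent reduces to 73 mod 72 = 1; 56^1 ≡ 56 (mod 73).
Mod 79: 4655 ≡ 73; 73^73 ≡ 72 (mod 79).
Combine by CRT: x ≡ 56 (mod 73), x ≡ 72 (mod 79) ⇒ x ≡ 3706 (mod 5767).

3706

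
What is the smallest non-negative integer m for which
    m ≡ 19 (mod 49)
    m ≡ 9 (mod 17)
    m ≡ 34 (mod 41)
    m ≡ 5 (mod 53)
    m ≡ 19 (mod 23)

The moduli are pairwise coprime; N = 49·17·41·53·23 = 41632507.
N/49 = 849643; 849643 ≡ 32 (mod 49); 32·23 ≡ 1, so inverse 23.
N/17 = 2448971; 2448971 ≡ 2 (mod 17); 2·9 ≡ 1, so inverse 9.
N/41 = 1015427; 1015427 ≡ 21 (mod 41); 21·2 ≡ 1, so inverse 2.
N/53 = 785519; 785519 ≡ 6 (mod 53); 6·9 ≡ 1, so inverse 9.
N/23 = 1810109; 1810109 ≡ 9 (mod 23); 9·18 ≡ 1, so inverse 18.
m ≡ 19·849643·23 + 9·2448971·9 + 34·1015427·2 + 5·785519·9 + 19·1810109·18 = 1293115311.
1293115311 mod 41632507 = 2507594.

2507594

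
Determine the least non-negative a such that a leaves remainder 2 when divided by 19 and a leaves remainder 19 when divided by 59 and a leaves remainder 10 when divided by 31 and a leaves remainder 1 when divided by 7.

109936

The moduli are pairwise coprime; N = 19·59·31·7 = 243257.
N/19 = 12803; 12803 ≡ 16 (mod 19); 16·6 ≡ 1, so inverse 6.
N/59 = 4123; 4123 ≡ 52 (mod 59); 52·42 ≡ 1, so inverse 42.
N/31 = 7847; 7847 ≡ 4 (mod 31); 4·8 ≡ 1, so inverse 8.
N/7 = 34751; 34751 ≡ 3 (mod 7); 3·5 ≡ 1, so inverse 5.
a ≡ 2·12803·6 + 19·4123·42 + 10·7847·8 + 1·34751·5 = 4245305.
4245305 mod 243257 = 109936.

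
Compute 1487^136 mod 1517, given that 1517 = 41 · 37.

Mod 41: 1487 ≡ 11; by Fermat, exponent reduces to 136 mod 40 = 16; 11^16 ≡ 10 (mod 41).
Mod 37: 1487 ≡ 7; by Fermat, exponent reduces to 136 mod 36 = 28; 7^28 ≡ 7 (mod 37).
Combine by CRT: x ≡ 10 (mod 41), x ≡ 7 (mod 37) ⇒ x ≡ 1117 (mod 1517).

1117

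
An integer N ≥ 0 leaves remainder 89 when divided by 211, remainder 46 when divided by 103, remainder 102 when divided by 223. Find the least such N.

3979760

The moduli are pairwise coprime; M = 211·103·223 = 4846459.
M/211 = 22969; 22969 ≡ 181 (mod 211); 181·7 ≡ 1, so inverse 7.
M/103 = 47053; 47053 ≡ 85 (mod 103); 85·40 ≡ 1, so inverse 40.
M/223 = 21733; 21733 ≡ 102 (mod 223); 102·129 ≡ 1, so inverse 129.
N ≡ 89·22969·7 + 46·47053·40 + 102·21733·129 = 386850021.
386850021 mod 4846459 = 3979760.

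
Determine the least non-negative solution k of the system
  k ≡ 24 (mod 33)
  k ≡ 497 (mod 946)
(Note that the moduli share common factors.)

1443

Combine the congruences pairwise.
gcd(33, 946) = 11 and 11 | (497 − 24), so the pair is consistent; merging gives k ≡ 1443 (mod 2838), where 2838 = lcm(33, 946).
The solution is unique modulo lcm(33, 946) = 2838.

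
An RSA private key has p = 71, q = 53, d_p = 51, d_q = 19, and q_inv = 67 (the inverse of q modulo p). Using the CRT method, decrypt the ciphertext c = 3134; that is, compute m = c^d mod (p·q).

2926

m₁ = c^(d_p) mod p: c ≡ 10 (mod 71), and 10^51 mod 71 = 15.
m₂ = c^(d_q) mod q: c ≡ 7 (mod 53), and 7^19 mod 53 = 11.
h = q_inv·(m₁ − m₂) mod p = 67·(15 − 11) mod 71 = 55.
m = m₂ + h·q = 11 + 55·53 = 2926.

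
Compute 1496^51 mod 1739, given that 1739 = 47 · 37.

Mod 47: 1496 ≡ 39; by Fermat, exponent reduces to 51 mod 46 = 5; 39^5 ≡ 38 (mod 47).
Mod 37: 1496 ≡ 16; by Fermat, exponent reduces to 51 mod 36 = 15; 16^15 ≡ 10 (mod 37).
Combine by CRT: x ≡ 38 (mod 47), x ≡ 10 (mod 37) ⇒ x ≡ 602 (mod 1739).

602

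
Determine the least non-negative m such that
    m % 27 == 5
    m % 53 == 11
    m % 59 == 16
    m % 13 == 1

The moduli are pairwise coprime; N = 27·53·59·13 = 1097577.
N/27 = 40651; 40651 ≡ 16 (mod 27); 16·22 ≡ 1, so inverse 22.
N/53 = 20709; 20709 ≡ 39 (mod 53); 39·34 ≡ 1, so inverse 34.
N/59 = 18603; 18603 ≡ 18 (mod 59); 18·23 ≡ 1, so inverse 23.
N/13 = 84429; 84429 ≡ 7 (mod 13); 7·2 ≡ 1, so inverse 2.
m ≡ 5·40651·22 + 11·20709·34 + 16·18603·23 + 1·84429·2 = 19231538.
19231538 mod 1097577 = 572729.

572729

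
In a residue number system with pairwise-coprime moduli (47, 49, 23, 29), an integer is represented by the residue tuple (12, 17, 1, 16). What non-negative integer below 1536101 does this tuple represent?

The moduli are pairwise coprime; N = 47·49·23·29 = 1536101.
N/47 = 32683; 32683 ≡ 18 (mod 47); 18·34 ≡ 1, so inverse 34.
N/49 = 31349; 31349 ≡ 38 (mod 49); 38·40 ≡ 1, so inverse 40.
N/23 = 66787; 66787 ≡ 18 (mod 23); 18·9 ≡ 1, so inverse 9.
N/29 = 52969; 52969 ≡ 15 (mod 29); 15·2 ≡ 1, so inverse 2.
x ≡ 12·32683·34 + 17·31349·40 + 1·66787·9 + 16·52969·2 = 36948075.
36948075 mod 1536101 = 81651.

81651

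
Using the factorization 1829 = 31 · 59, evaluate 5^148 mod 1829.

Mod 31: 5 ≡ 5; by Fermat, exponent reduces to 148 mod 30 = 28; 5^28 ≡ 5 (mod 31).
Mod 59: 5 ≡ 5; by Fermat, exponent reduces to 148 mod 58 = 32; 5^32 ≡ 7 (mod 59).
Combine by CRT: x ≡ 5 (mod 31), x ≡ 7 (mod 59) ⇒ x ≡ 656 (mod 1829).

656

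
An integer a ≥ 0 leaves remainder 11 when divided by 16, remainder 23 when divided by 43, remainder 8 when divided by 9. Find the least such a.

From a ≡ 11 (mod 16) write a = 11 + 16t. Substituting into a ≡ 23 (mod 43) gives 16t ≡ 12 (mod 43), and since 16⁻¹ ≡ 35 (mod 43), t ≡ 33. Hence a ≡ 11 + 16·33 = 539 (mod 688).
From a ≡ 539 (mod 688) write a = 539 + 688t. Substituting into a ≡ 8 (mod 9) gives 688t ≡ 0 (mod 9), and since 4⁻¹ ≡ 7 (mod 9), t ≡ 0. Hence a ≡ 539 + 688·0 = 539 (mod 6192).

539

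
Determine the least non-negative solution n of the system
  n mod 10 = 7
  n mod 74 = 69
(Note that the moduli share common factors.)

217

gcd(10, 74) = 2 and 2 | (69 − 7), so the pair is consistent; merging gives n ≡ 217 (mod 370), where 370 = lcm(10, 74).
The solution is unique modulo lcm(10, 74) = 370.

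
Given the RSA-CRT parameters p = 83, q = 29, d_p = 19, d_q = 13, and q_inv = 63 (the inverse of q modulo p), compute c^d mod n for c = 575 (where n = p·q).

806

m₁ = c^(d_p) mod p: c ≡ 77 (mod 83), and 77^19 mod 83 = 59.
m₂ = c^(d_q) mod q: c ≡ 24 (mod 29), and 24^13 mod 29 = 23.
h = q_inv·(m₁ − m₂) mod p = 63·(59 − 23) mod 83 = 27.
m = m₂ + h·q = 23 + 27·29 = 806.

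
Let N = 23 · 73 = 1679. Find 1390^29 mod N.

681

Mod 23: 1390 ≡ 10; by Fermat, exponent reduces to 29 mod 22 = 7; 10^7 ≡ 14 (mod 23).
Mod 73: 1390 ≡ 3; 3^29 ≡ 24 (mod 73).
Combine by CRT: x ≡ 14 (mod 23), x ≡ 24 (mod 73) ⇒ x ≡ 681 (mod 1679).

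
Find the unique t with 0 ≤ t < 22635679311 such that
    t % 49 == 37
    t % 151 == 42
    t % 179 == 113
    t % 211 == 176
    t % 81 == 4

18878764774

The moduli are pairwise coprime; N = 49·151·179·211·81 = 22635679311.
N/49 = 461952639; 461952639 ≡ 43 (mod 49); 43·8 ≡ 1, so inverse 8.
N/151 = 149905161; 149905161 ≡ 62 (mod 151); 62·95 ≡ 1, so inverse 95.
N/179 = 126456309; 126456309 ≡ 148 (mod 179); 148·127 ≡ 1, so inverse 127.
N/211 = 107278101; 107278101 ≡ 4 (mod 211); 4·53 ≡ 1, so inverse 53.
N/81 = 279452831; 279452831 ≡ 77 (mod 81); 77·20 ≡ 1, so inverse 20.
t ≡ 37·461952639·8 + 42·149905161·95 + 113·126456309·127 + 176·107278101·53 + 4·279452831·20 = 3572680416601.
3572680416601 mod 22635679311 = 18878764774.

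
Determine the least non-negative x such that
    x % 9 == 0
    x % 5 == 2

27

From x ≡ 0 (mod 9) write x = 0 + 9t. Substituting into x ≡ 2 (mod 5) gives 9t ≡ 2 (mod 5), and since 4⁻¹ ≡ 4 (mod 5), t ≡ 3. Hence x ≡ 0 + 9·3 = 27 (mod 45).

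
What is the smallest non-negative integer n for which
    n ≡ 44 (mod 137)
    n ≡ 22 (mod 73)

From n ≡ 44 (mod 137) write n = 44 + 137t. Substituting into n ≡ 22 (mod 73) gives 137t ≡ 51 (mod 73), and since 64⁻¹ ≡ 8 (mod 73), t ≡ 43. Hence n ≡ 44 + 137·43 = 5935 (mod 10001).

5935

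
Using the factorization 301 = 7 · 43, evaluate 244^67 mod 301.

Mod 7: 244 ≡ 6; by Fermat, exponent reduces to 67 mod 6 = 1; 6^1 ≡ 6 (mod 7).
Mod 43: 244 ≡ 29; by Fermat, exponent reduces to 67 mod 42 = 25; 29^25 ≡ 26 (mod 43).
Combine by CRT: x ≡ 6 (mod 7), x ≡ 26 (mod 43) ⇒ x ≡ 69 (mod 301).

69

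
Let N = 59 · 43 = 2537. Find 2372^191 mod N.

1929

Mod 59: 2372 ≡ 12; by Fermat, exponent reduces to 191 mod 58 = 17; 12^17 ≡ 41 (mod 59).
Mod 43: 2372 ≡ 7; by Fermat, exponent reduces to 191 mod 42 = 23; 7^23 ≡ 37 (mod 43).
Combine by CRT: x ≡ 41 (mod 59), x ≡ 37 (mod 43) ⇒ x ≡ 1929 (mod 2537).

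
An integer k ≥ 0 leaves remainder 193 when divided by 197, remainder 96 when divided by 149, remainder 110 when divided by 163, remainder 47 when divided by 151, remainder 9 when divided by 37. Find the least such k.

From k ≡ 193 (mod 197) write k = 193 + 197t. Substituting into k ≡ 96 (mod 149) gives 197t ≡ 52 (mod 149), and since 48⁻¹ ≡ 59 (mod 149), t ≡ 88. Hence k ≡ 193 + 197·88 = 17529 (mod 29353).
From k ≡ 17529 (mod 29353) write k = 17529 + 29353t. Substituting into k ≡ 110 (mod 163) gives 29353t ≡ 22 (mod 163), and since 13⁻¹ ≡ 138 (mod 163), t ≡ 102. Hence k ≡ 17529 + 29353·102 = 3011535 (mod 4784539).
From k ≡ 3011535 (mod 4784539) write k = 3011535 + 4784539t. Substituting into k ≡ 47 (mod 151) gives 4784539t ≡ 56 (mod 151), and since 104⁻¹ ≡ 106 (mod 151), t ≡ 47. Hence k ≡ 3011535 + 4784539·47 = 227884868 (mod 722465389).
From k ≡ 227884868 (mod 722465389) write k = 227884868 + 722465389t. Substituting into k ≡ 9 (mod 37) gives 722465389t ≡ 28 (mod 37), and since 22⁻¹ ≡ 32 (mod 37), t ≡ 8. Hence k ≡ 227884868 + 722465389·8 = 6007607980 (mod 26731219393).

6007607980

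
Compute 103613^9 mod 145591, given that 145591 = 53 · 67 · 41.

68653

Mod 53: 103613 ≡ 51; 51^9 ≡ 18 (mod 53).
Mod 67: 103613 ≡ 31; 31^9 ≡ 45 (mod 67).
Mod 41: 103613 ≡ 6; 6^9 ≡ 19 (mod 41).
Combine by CRT: x ≡ 18 (mod 53), x ≡ 45 (mod 67), x ≡ 19 (mod 41) ⇒ x ≡ 68653 (mod 145591).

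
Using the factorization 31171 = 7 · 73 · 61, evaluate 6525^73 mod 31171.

3459

Mod 7: 6525 ≡ 1; by Fermat, exponent reduces to 73 mod 6 = 1; 1^1 ≡ 1 (mod 7).
Mod 73: 6525 ≡ 28; by Fermat, exponent reduces to 73 mod 72 = 1; 28^1 ≡ 28 (mod 73).
Mod 61: 6525 ≡ 59; by Fermat, exponent reduces to 73 mod 60 = 13; 59^13 ≡ 43 (mod 61).
Combine by CRT: x ≡ 1 (mod 7), x ≡ 28 (mod 73), x ≡ 43 (mod 61) ⇒ x ≡ 3459 (mod 31171).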